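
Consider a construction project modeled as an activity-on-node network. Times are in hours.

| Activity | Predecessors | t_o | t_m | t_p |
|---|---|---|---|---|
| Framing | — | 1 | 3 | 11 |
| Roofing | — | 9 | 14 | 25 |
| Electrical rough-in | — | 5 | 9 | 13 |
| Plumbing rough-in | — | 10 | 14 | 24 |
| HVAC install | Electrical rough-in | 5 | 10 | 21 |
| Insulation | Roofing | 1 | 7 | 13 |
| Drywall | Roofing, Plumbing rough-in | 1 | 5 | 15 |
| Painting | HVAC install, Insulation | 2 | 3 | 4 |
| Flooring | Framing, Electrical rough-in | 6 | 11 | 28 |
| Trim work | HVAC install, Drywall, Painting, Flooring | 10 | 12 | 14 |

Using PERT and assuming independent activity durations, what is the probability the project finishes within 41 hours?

0.879

te_Framing = (1 + 4·3 + 11)/6 = 24/6 = 4; σ²_Framing = ((11−1)/6)² = 2.778
te_Roofing = (9 + 4·14 + 25)/6 = 90/6 = 15; σ²_Roofing = ((25−9)/6)² = 7.111
te_Electrical rough-in = (5 + 4·9 + 13)/6 = 54/6 = 9; σ²_Electrical rough-in = ((13−5)/6)² = 1.778
te_Plumbing rough-in = (10 + 4·14 + 24)/6 = 90/6 = 15; σ²_Plumbing rough-in = ((24−10)/6)² = 5.444
te_HVAC install = (5 + 4·10 + 21)/6 = 66/6 = 11; σ²_HVAC install = ((21−5)/6)² = 7.111
te_Insulation = (1 + 4·7 + 13)/6 = 42/6 = 7; σ²_Insulation = ((13−1)/6)² = 4.000
te_Drywall = (1 + 4·5 + 15)/6 = 36/6 = 6; σ²_Drywall = ((15−1)/6)² = 5.444
te_Painting = (2 + 4·3 + 4)/6 = 18/6 = 3; σ²_Painting = ((4−2)/6)² = 0.111
te_Flooring = (6 + 4·11 + 28)/6 = 78/6 = 13; σ²_Flooring = ((28−6)/6)² = 13.444
te_Trim work = (10 + 4·12 + 14)/6 = 72/6 = 12; σ²_Trim work = ((14−10)/6)² = 0.444

Forward pass:
ES_Framing = 0; EF_Framing = 4
ES_Roofing = 0; EF_Roofing = 15
ES_Electrical rough-in = 0; EF_Electrical rough-in = 9
ES_Plumbing rough-in = 0; EF_Plumbing rough-in = 15
ES_HVAC install = 9; EF_HVAC install = 9+11 = 20
ES_Insulation = 15; EF_Insulation = 15+7 = 22
ES_Drywall = max(EF_Roofing=15, EF_Plumbing rough-in=15) = 15; EF_Drywall = 15+6 = 21
ES_Painting = max(EF_HVAC install=20, EF_Insulation=22) = 22; EF_Painting = 22+3 = 25
ES_Flooring = max(EF_Framing=4, EF_Electrical rough-in=9) = 9; EF_Flooring = 9+13 = 22
ES_Trim work = max(EF_HVAC install=20, EF_Drywall=21, EF_Painting=25, EF_Flooring=22) = 25; EF_Trim work = 25+12 = 37
Expected project duration μ = 37 hours. Critical path: Roofing → Insulation → Painting → Trim work.

Variance along critical path = 7.111 + 4.000 + 0.111 + 0.444 = 11.667; σ = √11.667 = 3.416 hours.
Z = (41 − 37) / 3.416 = 1.171
P(T ≤ 41) = Φ(1.171) ≈ 0.879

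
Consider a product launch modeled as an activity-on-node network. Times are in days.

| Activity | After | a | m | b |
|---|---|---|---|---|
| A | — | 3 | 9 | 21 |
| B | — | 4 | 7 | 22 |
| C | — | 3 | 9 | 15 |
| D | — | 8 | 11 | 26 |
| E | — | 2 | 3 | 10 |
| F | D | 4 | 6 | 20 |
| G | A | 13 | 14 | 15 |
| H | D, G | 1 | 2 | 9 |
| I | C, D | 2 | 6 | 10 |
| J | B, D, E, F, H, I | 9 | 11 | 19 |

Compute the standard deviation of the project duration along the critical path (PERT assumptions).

3.70 days

te_A = (3 + 4·9 + 21)/6 = 60/6 = 10; σ²_A = ((21−3)/6)² = 9.000
te_B = (4 + 4·7 + 22)/6 = 54/6 = 9; σ²_B = ((22−4)/6)² = 9.000
te_C = (3 + 4·9 + 15)/6 = 54/6 = 9; σ²_C = ((15−3)/6)² = 4.000
te_D = (8 + 4·11 + 26)/6 = 78/6 = 13; σ²_D = ((26−8)/6)² = 9.000
te_E = (2 + 4·3 + 10)/6 = 24/6 = 4; σ²_E = ((10−2)/6)² = 1.778
te_F = (4 + 4·6 + 20)/6 = 48/6 = 8; σ²_F = ((20−4)/6)² = 7.111
te_G = (13 + 4·14 + 15)/6 = 84/6 = 14; σ²_G = ((15−13)/6)² = 0.111
te_H = (1 + 4·2 + 9)/6 = 18/6 = 3; σ²_H = ((9−1)/6)² = 1.778
te_I = (2 + 4·6 + 10)/6 = 36/6 = 6; σ²_I = ((10−2)/6)² = 1.778
te_J = (9 + 4·11 + 19)/6 = 72/6 = 12; σ²_J = ((19−9)/6)² = 2.778

Forward pass:
ES_A = 0; EF_A = 10
ES_B = 0; EF_B = 9
ES_C = 0; EF_C = 9
ES_D = 0; EF_D = 13
ES_E = 0; EF_E = 4
ES_F = 13; EF_F = 13+8 = 21
ES_G = 10; EF_G = 10+14 = 24
ES_H = max(EF_D=13, EF_G=24) = 24; EF_H = 24+3 = 27
ES_I = max(EF_C=9, EF_D=13) = 13; EF_I = 13+6 = 19
ES_J = max(EF_B=9, EF_D=13, EF_E=4, EF_F=21, EF_H=27, EF_I=19) = 27; EF_J = 27+12 = 39
Expected project duration μ = 39 days. Critical path: A → G → H → J.

Variance along critical path = 9.000 + 0.111 + 1.778 + 2.778 = 13.667
σ = √13.667 = 3.697 days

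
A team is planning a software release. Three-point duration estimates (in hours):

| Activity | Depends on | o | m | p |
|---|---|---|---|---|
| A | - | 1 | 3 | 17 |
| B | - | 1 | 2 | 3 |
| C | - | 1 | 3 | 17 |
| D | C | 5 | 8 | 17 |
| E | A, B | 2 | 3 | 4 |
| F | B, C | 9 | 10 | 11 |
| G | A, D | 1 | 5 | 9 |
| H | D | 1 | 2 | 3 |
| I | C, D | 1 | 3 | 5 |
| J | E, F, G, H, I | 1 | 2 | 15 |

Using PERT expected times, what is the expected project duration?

23 hours

te_A = (1 + 4·3 + 17)/6 = 30/6 = 5
te_B = (1 + 4·2 + 3)/6 = 12/6 = 2
te_C = (1 + 4·3 + 17)/6 = 30/6 = 5
te_D = (5 + 4·8 + 17)/6 = 54/6 = 9
te_E = (2 + 4·3 + 4)/6 = 18/6 = 3
te_F = (9 + 4·10 + 11)/6 = 60/6 = 10
te_G = (1 + 4·5 + 9)/6 = 30/6 = 5
te_H = (1 + 4·2 + 3)/6 = 12/6 = 2
te_I = (1 + 4·3 + 5)/6 = 18/6 = 3
te_J = (1 + 4·2 + 15)/6 = 24/6 = 4

Forward pass:
ES_A = 0; EF_A = 5
ES_B = 0; EF_B = 2
ES_C = 0; EF_C = 5
ES_D = 5; EF_D = 5+9 = 14
ES_E = max(EF_A=5, EF_B=2) = 5; EF_E = 5+3 = 8
ES_F = max(EF_B=2, EF_C=5) = 5; EF_F = 5+10 = 15
ES_G = max(EF_A=5, EF_D=14) = 14; EF_G = 14+5 = 19
ES_H = 14; EF_H = 14+2 = 16
ES_I = max(EF_C=5, EF_D=14) = 14; EF_I = 14+3 = 17
ES_J = max(EF_E=8, EF_F=15, EF_G=19, EF_H=16, EF_I=17) = 19; EF_J = 19+4 = 23
Expected project duration μ = 23 hours. Critical path: C → D → G → J.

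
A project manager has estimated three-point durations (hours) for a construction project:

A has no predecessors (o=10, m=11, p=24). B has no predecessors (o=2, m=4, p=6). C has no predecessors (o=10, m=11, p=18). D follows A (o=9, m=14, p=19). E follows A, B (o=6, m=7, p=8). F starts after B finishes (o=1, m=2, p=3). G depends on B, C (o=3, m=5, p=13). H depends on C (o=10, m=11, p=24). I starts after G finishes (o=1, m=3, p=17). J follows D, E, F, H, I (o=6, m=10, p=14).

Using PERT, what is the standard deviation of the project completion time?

te_A = (10 + 4·11 + 24)/6 = 78/6 = 13; σ²_A = ((24−10)/6)² = 5.444
te_B = (2 + 4·4 + 6)/6 = 24/6 = 4; σ²_B = ((6−2)/6)² = 0.444
te_C = (10 + 4·11 + 18)/6 = 72/6 = 12; σ²_C = ((18−10)/6)² = 1.778
te_D = (9 + 4·14 + 19)/6 = 84/6 = 14; σ²_D = ((19−9)/6)² = 2.778
te_E = (6 + 4·7 + 8)/6 = 42/6 = 7; σ²_E = ((8−6)/6)² = 0.111
te_F = (1 + 4·2 + 3)/6 = 12/6 = 2; σ²_F = ((3−1)/6)² = 0.111
te_G = (3 + 4·5 + 13)/6 = 36/6 = 6; σ²_G = ((13−3)/6)² = 2.778
te_H = (10 + 4·11 + 24)/6 = 78/6 = 13; σ²_H = ((24−10)/6)² = 5.444
te_I = (1 + 4·3 + 17)/6 = 30/6 = 5; σ²_I = ((17−1)/6)² = 7.111
te_J = (6 + 4·10 + 14)/6 = 60/6 = 10; σ²_J = ((14−6)/6)² = 1.778

Forward pass:
ES_A = 0; EF_A = 13
ES_B = 0; EF_B = 4
ES_C = 0; EF_C = 12
ES_D = 13; EF_D = 13+14 = 27
ES_E = max(EF_A=13, EF_B=4) = 13; EF_E = 13+7 = 20
ES_F = 4; EF_F = 4+2 = 6
ES_G = max(EF_B=4, EF_C=12) = 12; EF_G = 12+6 = 18
ES_H = 12; EF_H = 12+13 = 25
ES_I = 18; EF_I = 18+5 = 23
ES_J = max(EF_D=27, EF_E=20, EF_F=6, EF_H=25, EF_I=23) = 27; EF_J = 27+10 = 37
Expected project duration μ = 37 hours. Critical path: A → D → J.

Variance along critical path = 5.444 + 2.778 + 1.778 = 10.000
σ = √10.000 = 3.162 hours

3.16 hours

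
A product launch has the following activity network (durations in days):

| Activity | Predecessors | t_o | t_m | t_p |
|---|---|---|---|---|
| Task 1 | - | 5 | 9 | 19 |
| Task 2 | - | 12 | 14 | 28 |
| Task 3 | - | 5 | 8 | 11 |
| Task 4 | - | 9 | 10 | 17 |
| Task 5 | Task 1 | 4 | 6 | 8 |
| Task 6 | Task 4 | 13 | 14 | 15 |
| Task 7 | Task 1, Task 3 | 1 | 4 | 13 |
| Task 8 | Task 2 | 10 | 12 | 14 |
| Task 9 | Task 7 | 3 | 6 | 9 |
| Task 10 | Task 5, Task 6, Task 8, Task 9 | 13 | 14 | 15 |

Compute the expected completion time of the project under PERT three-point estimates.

te_Task 1 = (5 + 4·9 + 19)/6 = 60/6 = 10
te_Task 2 = (12 + 4·14 + 28)/6 = 96/6 = 16
te_Task 3 = (5 + 4·8 + 11)/6 = 48/6 = 8
te_Task 4 = (9 + 4·10 + 17)/6 = 66/6 = 11
te_Task 5 = (4 + 4·6 + 8)/6 = 36/6 = 6
te_Task 6 = (13 + 4·14 + 15)/6 = 84/6 = 14
te_Task 7 = (1 + 4·4 + 13)/6 = 30/6 = 5
te_Task 8 = (10 + 4·12 + 14)/6 = 72/6 = 12
te_Task 9 = (3 + 4·6 + 9)/6 = 36/6 = 6
te_Task 10 = (13 + 4·14 + 15)/6 = 84/6 = 14

Forward pass:
ES_Task 1 = 0; EF_Task 1 = 10
ES_Task 2 = 0; EF_Task 2 = 16
ES_Task 3 = 0; EF_Task 3 = 8
ES_Task 4 = 0; EF_Task 4 = 11
ES_Task 5 = 10; EF_Task 5 = 10+6 = 16
ES_Task 6 = 11; EF_Task 6 = 11+14 = 25
ES_Task 7 = max(EF_Task 1=10, EF_Task 3=8) = 10; EF_Task 7 = 10+5 = 15
ES_Task 8 = 16; EF_Task 8 = 16+12 = 28
ES_Task 9 = 15; EF_Task 9 = 15+6 = 21
ES_Task 10 = max(EF_Task 5=16, EF_Task 6=25, EF_Task 8=28, EF_Task 9=21) = 28; EF_Task 10 = 28+14 = 42
Expected project duration μ = 42 days. Critical path: Task 2 → Task 8 → Task 10.

42 days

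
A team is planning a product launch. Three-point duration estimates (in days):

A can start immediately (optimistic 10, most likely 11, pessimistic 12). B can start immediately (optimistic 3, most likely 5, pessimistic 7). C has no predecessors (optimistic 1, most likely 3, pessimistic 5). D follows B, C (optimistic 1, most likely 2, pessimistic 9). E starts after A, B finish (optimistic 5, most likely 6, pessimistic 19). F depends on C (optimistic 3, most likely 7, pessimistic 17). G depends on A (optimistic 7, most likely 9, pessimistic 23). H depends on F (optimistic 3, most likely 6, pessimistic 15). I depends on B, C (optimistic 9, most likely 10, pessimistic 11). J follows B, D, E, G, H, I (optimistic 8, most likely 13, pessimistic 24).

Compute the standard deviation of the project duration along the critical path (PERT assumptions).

3.79 days

te_A = (10 + 4·11 + 12)/6 = 66/6 = 11; σ²_A = ((12−10)/6)² = 0.111
te_B = (3 + 4·5 + 7)/6 = 30/6 = 5; σ²_B = ((7−3)/6)² = 0.444
te_C = (1 + 4·3 + 5)/6 = 18/6 = 3; σ²_C = ((5−1)/6)² = 0.444
te_D = (1 + 4·2 + 9)/6 = 18/6 = 3; σ²_D = ((9−1)/6)² = 1.778
te_E = (5 + 4·6 + 19)/6 = 48/6 = 8; σ²_E = ((19−5)/6)² = 5.444
te_F = (3 + 4·7 + 17)/6 = 48/6 = 8; σ²_F = ((17−3)/6)² = 5.444
te_G = (7 + 4·9 + 23)/6 = 66/6 = 11; σ²_G = ((23−7)/6)² = 7.111
te_H = (3 + 4·6 + 15)/6 = 42/6 = 7; σ²_H = ((15−3)/6)² = 4.000
te_I = (9 + 4·10 + 11)/6 = 60/6 = 10; σ²_I = ((11−9)/6)² = 0.111
te_J = (8 + 4·13 + 24)/6 = 84/6 = 14; σ²_J = ((24−8)/6)² = 7.111

Forward pass:
ES_A = 0; EF_A = 11
ES_B = 0; EF_B = 5
ES_C = 0; EF_C = 3
ES_D = max(EF_B=5, EF_C=3) = 5; EF_D = 5+3 = 8
ES_E = max(EF_A=11, EF_B=5) = 11; EF_E = 11+8 = 19
ES_F = 3; EF_F = 3+8 = 11
ES_G = 11; EF_G = 11+11 = 22
ES_H = 11; EF_H = 11+7 = 18
ES_I = max(EF_B=5, EF_C=3) = 5; EF_I = 5+10 = 15
ES_J = max(EF_B=5, EF_D=8, EF_E=19, EF_G=22, EF_H=18, EF_I=15) = 22; EF_J = 22+14 = 36
Expected project duration μ = 36 days. Critical path: A → G → J.

Variance along critical path = 0.111 + 7.111 + 7.111 = 14.333
σ = √14.333 = 3.786 days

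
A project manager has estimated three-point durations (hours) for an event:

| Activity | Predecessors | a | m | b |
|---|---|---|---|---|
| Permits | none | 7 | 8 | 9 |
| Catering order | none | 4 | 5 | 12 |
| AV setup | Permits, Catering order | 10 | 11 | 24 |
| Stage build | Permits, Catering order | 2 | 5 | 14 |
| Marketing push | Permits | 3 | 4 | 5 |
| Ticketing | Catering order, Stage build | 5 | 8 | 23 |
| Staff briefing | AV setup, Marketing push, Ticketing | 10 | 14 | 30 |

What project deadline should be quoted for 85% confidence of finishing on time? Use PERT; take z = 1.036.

te_Permits = (7 + 4·8 + 9)/6 = 48/6 = 8; σ²_Permits = ((9−7)/6)² = 0.111
te_Catering order = (4 + 4·5 + 12)/6 = 36/6 = 6; σ²_Catering order = ((12−4)/6)² = 1.778
te_AV setup = (10 + 4·11 + 24)/6 = 78/6 = 13; σ²_AV setup = ((24−10)/6)² = 5.444
te_Stage build = (2 + 4·5 + 14)/6 = 36/6 = 6; σ²_Stage build = ((14−2)/6)² = 4.000
te_Marketing push = (3 + 4·4 + 5)/6 = 24/6 = 4; σ²_Marketing push = ((5−3)/6)² = 0.111
te_Ticketing = (5 + 4·8 + 23)/6 = 60/6 = 10; σ²_Ticketing = ((23−5)/6)² = 9.000
te_Staff briefing = (10 + 4·14 + 30)/6 = 96/6 = 16; σ²_Staff briefing = ((30−10)/6)² = 11.111

Forward pass:
ES_Permits = 0; EF_Permits = 8
ES_Catering order = 0; EF_Catering order = 6
ES_AV setup = max(EF_Permits=8, EF_Catering order=6) = 8; EF_AV setup = 8+13 = 21
ES_Stage build = max(EF_Permits=8, EF_Catering order=6) = 8; EF_Stage build = 8+6 = 14
ES_Marketing push = 8; EF_Marketing push = 8+4 = 12
ES_Ticketing = max(EF_Catering order=6, EF_Stage build=14) = 14; EF_Ticketing = 14+10 = 24
ES_Staff briefing = max(EF_AV setup=21, EF_Marketing push=12, EF_Ticketing=24) = 24; EF_Staff briefing = 24+16 = 40
Expected project duration μ = 40 hours. Critical path: Permits → Stage build → Ticketing → Staff briefing.

Variance along critical path = 0.111 + 4.000 + 9.000 + 11.111 = 24.222; σ = 4.922 hours.
D = μ + z·σ = 40 + 1.036·4.922 = 45.1 hours

45.1 hours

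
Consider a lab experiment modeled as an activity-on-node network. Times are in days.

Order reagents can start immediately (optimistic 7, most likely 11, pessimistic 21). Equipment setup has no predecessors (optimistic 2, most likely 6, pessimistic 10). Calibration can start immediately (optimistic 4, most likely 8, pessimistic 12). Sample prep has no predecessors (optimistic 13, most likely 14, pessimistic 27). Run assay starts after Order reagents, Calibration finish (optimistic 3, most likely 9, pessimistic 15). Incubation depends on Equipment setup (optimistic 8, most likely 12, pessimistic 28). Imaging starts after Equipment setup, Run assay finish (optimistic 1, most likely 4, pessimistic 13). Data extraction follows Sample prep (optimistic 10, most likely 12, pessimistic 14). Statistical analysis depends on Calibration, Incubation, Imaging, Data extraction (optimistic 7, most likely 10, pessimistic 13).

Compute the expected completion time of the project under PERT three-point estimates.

te_Order reagents = (7 + 4·11 + 21)/6 = 72/6 = 12
te_Equipment setup = (2 + 4·6 + 10)/6 = 36/6 = 6
te_Calibration = (4 + 4·8 + 12)/6 = 48/6 = 8
te_Sample prep = (13 + 4·14 + 27)/6 = 96/6 = 16
te_Run assay = (3 + 4·9 + 15)/6 = 54/6 = 9
te_Incubation = (8 + 4·12 + 28)/6 = 84/6 = 14
te_Imaging = (1 + 4·4 + 13)/6 = 30/6 = 5
te_Data extraction = (10 + 4·12 + 14)/6 = 72/6 = 12
te_Statistical analysis = (7 + 4·10 + 13)/6 = 60/6 = 10

Forward pass:
ES_Order reagents = 0; EF_Order reagents = 12
ES_Equipment setup = 0; EF_Equipment setup = 6
ES_Calibration = 0; EF_Calibration = 8
ES_Sample prep = 0; EF_Sample prep = 16
ES_Run assay = max(EF_Order reagents=12, EF_Calibration=8) = 12; EF_Run assay = 12+9 = 21
ES_Incubation = 6; EF_Incubation = 6+14 = 20
ES_Imaging = max(EF_Equipment setup=6, EF_Run assay=21) = 21; EF_Imaging = 21+5 = 26
ES_Data extraction = 16; EF_Data extraction = 16+12 = 28
ES_Statistical analysis = max(EF_Calibration=8, EF_Incubation=20, EF_Imaging=26, EF_Data extraction=28) = 28; EF_Statistical analysis = 28+10 = 38
Expected project duration μ = 38 days. Critical path: Sample prep → Data extraction → Statistical analysis.

38 days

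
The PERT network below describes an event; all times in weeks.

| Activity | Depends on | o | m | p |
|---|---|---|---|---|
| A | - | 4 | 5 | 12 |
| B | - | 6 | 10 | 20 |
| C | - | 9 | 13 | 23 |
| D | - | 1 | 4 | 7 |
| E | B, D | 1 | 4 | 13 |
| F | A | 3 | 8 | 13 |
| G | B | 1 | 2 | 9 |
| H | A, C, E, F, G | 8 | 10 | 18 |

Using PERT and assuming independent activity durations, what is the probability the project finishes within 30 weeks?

te_A = (4 + 4·5 + 12)/6 = 36/6 = 6; σ²_A = ((12−4)/6)² = 1.778
te_B = (6 + 4·10 + 20)/6 = 66/6 = 11; σ²_B = ((20−6)/6)² = 5.444
te_C = (9 + 4·13 + 23)/6 = 84/6 = 14; σ²_C = ((23−9)/6)² = 5.444
te_D = (1 + 4·4 + 7)/6 = 24/6 = 4; σ²_D = ((7−1)/6)² = 1.000
te_E = (1 + 4·4 + 13)/6 = 30/6 = 5; σ²_E = ((13−1)/6)² = 4.000
te_F = (3 + 4·8 + 13)/6 = 48/6 = 8; σ²_F = ((13−3)/6)² = 2.778
te_G = (1 + 4·2 + 9)/6 = 18/6 = 3; σ²_G = ((9−1)/6)² = 1.778
te_H = (8 + 4·10 + 18)/6 = 66/6 = 11; σ²_H = ((18−8)/6)² = 2.778

Forward pass:
ES_A = 0; EF_A = 6
ES_B = 0; EF_B = 11
ES_C = 0; EF_C = 14
ES_D = 0; EF_D = 4
ES_E = max(EF_B=11, EF_D=4) = 11; EF_E = 11+5 = 16
ES_F = 6; EF_F = 6+8 = 14
ES_G = 11; EF_G = 11+3 = 14
ES_H = max(EF_A=6, EF_C=14, EF_E=16, EF_F=14, EF_G=14) = 16; EF_H = 16+11 = 27
Expected project duration μ = 27 weeks. Critical path: B → E → H.

Variance along critical path = 5.444 + 4.000 + 2.778 = 12.222; σ = √12.222 = 3.496 weeks.
Z = (30 − 27) / 3.496 = 0.858
P(T ≤ 30) = Φ(0.858) ≈ 0.805

0.805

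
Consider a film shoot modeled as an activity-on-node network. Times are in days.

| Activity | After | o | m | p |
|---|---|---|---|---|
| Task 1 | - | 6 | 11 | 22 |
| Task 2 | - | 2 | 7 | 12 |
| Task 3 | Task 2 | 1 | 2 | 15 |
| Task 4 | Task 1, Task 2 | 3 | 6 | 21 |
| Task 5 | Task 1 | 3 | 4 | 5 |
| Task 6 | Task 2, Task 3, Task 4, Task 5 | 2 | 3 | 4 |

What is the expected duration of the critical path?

23 days

te_Task 1 = (6 + 4·11 + 22)/6 = 72/6 = 12
te_Task 2 = (2 + 4·7 + 12)/6 = 42/6 = 7
te_Task 3 = (1 + 4·2 + 15)/6 = 24/6 = 4
te_Task 4 = (3 + 4·6 + 21)/6 = 48/6 = 8
te_Task 5 = (3 + 4·4 + 5)/6 = 24/6 = 4
te_Task 6 = (2 + 4·3 + 4)/6 = 18/6 = 3

Forward pass:
ES_Task 1 = 0; EF_Task 1 = 12
ES_Task 2 = 0; EF_Task 2 = 7
ES_Task 3 = 7; EF_Task 3 = 7+4 = 11
ES_Task 4 = max(EF_Task 1=12, EF_Task 2=7) = 12; EF_Task 4 = 12+8 = 20
ES_Task 5 = 12; EF_Task 5 = 12+4 = 16
ES_Task 6 = max(EF_Task 2=7, EF_Task 3=11, EF_Task 4=20, EF_Task 5=16) = 20; EF_Task 6 = 20+3 = 23
Expected project duration μ = 23 days. Critical path: Task 1 → Task 4 → Task 6.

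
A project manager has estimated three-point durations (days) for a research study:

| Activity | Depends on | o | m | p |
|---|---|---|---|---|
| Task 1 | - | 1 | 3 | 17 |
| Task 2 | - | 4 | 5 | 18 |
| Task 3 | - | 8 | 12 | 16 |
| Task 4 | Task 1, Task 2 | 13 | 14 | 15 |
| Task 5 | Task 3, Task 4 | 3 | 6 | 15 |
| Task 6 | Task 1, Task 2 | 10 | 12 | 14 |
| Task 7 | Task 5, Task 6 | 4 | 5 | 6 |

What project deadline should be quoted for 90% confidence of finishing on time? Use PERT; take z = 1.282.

te_Task 1 = (1 + 4·3 + 17)/6 = 30/6 = 5; σ²_Task 1 = ((17−1)/6)² = 7.111
te_Task 2 = (4 + 4·5 + 18)/6 = 42/6 = 7; σ²_Task 2 = ((18−4)/6)² = 5.444
te_Task 3 = (8 + 4·12 + 16)/6 = 72/6 = 12; σ²_Task 3 = ((16−8)/6)² = 1.778
te_Task 4 = (13 + 4·14 + 15)/6 = 84/6 = 14; σ²_Task 4 = ((15−13)/6)² = 0.111
te_Task 5 = (3 + 4·6 + 15)/6 = 42/6 = 7; σ²_Task 5 = ((15−3)/6)² = 4.000
te_Task 6 = (10 + 4·12 + 14)/6 = 72/6 = 12; σ²_Task 6 = ((14−10)/6)² = 0.444
te_Task 7 = (4 + 4·5 + 6)/6 = 30/6 = 5; σ²_Task 7 = ((6−4)/6)² = 0.111

Forward pass:
ES_Task 1 = 0; EF_Task 1 = 5
ES_Task 2 = 0; EF_Task 2 = 7
ES_Task 3 = 0; EF_Task 3 = 12
ES_Task 4 = max(EF_Task 1=5, EF_Task 2=7) = 7; EF_Task 4 = 7+14 = 21
ES_Task 5 = max(EF_Task 3=12, EF_Task 4=21) = 21; EF_Task 5 = 21+7 = 28
ES_Task 6 = max(EF_Task 1=5, EF_Task 2=7) = 7; EF_Task 6 = 7+12 = 19
ES_Task 7 = max(EF_Task 5=28, EF_Task 6=19) = 28; EF_Task 7 = 28+5 = 33
Expected project duration μ = 33 days. Critical path: Task 2 → Task 4 → Task 5 → Task 7.

Variance along critical path = 5.444 + 0.111 + 4.000 + 0.111 = 9.667; σ = 3.109 days.
D = μ + z·σ = 33 + 1.282·3.109 = 37.0 days

37.0 days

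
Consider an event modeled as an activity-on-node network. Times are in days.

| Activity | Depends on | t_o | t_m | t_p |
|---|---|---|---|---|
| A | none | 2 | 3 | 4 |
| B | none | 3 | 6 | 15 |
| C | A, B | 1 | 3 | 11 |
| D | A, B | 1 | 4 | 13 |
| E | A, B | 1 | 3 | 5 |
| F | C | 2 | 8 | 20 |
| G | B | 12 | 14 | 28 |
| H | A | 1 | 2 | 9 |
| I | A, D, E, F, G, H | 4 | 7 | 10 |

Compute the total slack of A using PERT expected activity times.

7 days

te_A = (2 + 4·3 + 4)/6 = 18/6 = 3
te_B = (3 + 4·6 + 15)/6 = 42/6 = 7
te_C = (1 + 4·3 + 11)/6 = 24/6 = 4
te_D = (1 + 4·4 + 13)/6 = 30/6 = 5
te_E = (1 + 4·3 + 5)/6 = 18/6 = 3
te_F = (2 + 4·8 + 20)/6 = 54/6 = 9
te_G = (12 + 4·14 + 28)/6 = 96/6 = 16
te_H = (1 + 4·2 + 9)/6 = 18/6 = 3
te_I = (4 + 4·7 + 10)/6 = 42/6 = 7

Forward pass:
ES_A = 0; EF_A = 3
ES_B = 0; EF_B = 7
ES_C = max(EF_A=3, EF_B=7) = 7; EF_C = 7+4 = 11
ES_D = max(EF_A=3, EF_B=7) = 7; EF_D = 7+5 = 12
ES_E = max(EF_A=3, EF_B=7) = 7; EF_E = 7+3 = 10
ES_F = 11; EF_F = 11+9 = 20
ES_G = 7; EF_G = 7+16 = 23
ES_H = 3; EF_H = 3+3 = 6
ES_I = max(EF_A=3, EF_D=12, EF_E=10, EF_F=20, EF_G=23, EF_H=6) = 23; EF_I = 23+7 = 30
Expected project duration μ = 30 days. Critical path: B → G → I.

Backward pass:
LF_I = 30; LS_I = 30−7 = 23
LF_H = LS_I = 23; LS_H = 23−3 = 20
LF_G = LS_I = 23; LS_G = 23−16 = 7
LF_F = LS_I = 23; LS_F = 23−9 = 14
LF_E = LS_I = 23; LS_E = 23−3 = 20
LF_D = LS_I = 23; LS_D = 23−5 = 18
LF_C = LS_F = 14; LS_C = 14−4 = 10
LF_B = min(LS_C=10, LS_D=18, LS_E=20, LS_G=7) = 7; LS_B = 7−7 = 0
LF_A = min(LS_C=10, LS_D=18, LS_E=20, LS_H=20, LS_I=23) = 10; LS_A = 10−3 = 7
Slack_A = LS_A − ES_A = 7 − 0 = 7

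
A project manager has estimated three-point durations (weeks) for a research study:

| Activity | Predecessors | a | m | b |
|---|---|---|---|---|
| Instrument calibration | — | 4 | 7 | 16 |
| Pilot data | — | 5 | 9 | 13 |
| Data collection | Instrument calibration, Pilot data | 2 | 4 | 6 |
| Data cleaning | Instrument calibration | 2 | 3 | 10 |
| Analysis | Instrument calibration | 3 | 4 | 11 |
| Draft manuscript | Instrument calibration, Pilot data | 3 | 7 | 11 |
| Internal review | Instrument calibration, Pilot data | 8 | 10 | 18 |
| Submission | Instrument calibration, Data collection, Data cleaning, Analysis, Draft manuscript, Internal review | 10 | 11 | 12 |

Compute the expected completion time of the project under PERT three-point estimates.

te_Instrument calibration = (4 + 4·7 + 16)/6 = 48/6 = 8
te_Pilot data = (5 + 4·9 + 13)/6 = 54/6 = 9
te_Data collection = (2 + 4·4 + 6)/6 = 24/6 = 4
te_Data cleaning = (2 + 4·3 + 10)/6 = 24/6 = 4
te_Analysis = (3 + 4·4 + 11)/6 = 30/6 = 5
te_Draft manuscript = (3 + 4·7 + 11)/6 = 42/6 = 7
te_Internal review = (8 + 4·10 + 18)/6 = 66/6 = 11
te_Submission = (10 + 4·11 + 12)/6 = 66/6 = 11

Forward pass:
ES_Instrument calibration = 0; EF_Instrument calibration = 8
ES_Pilot data = 0; EF_Pilot data = 9
ES_Data collection = max(EF_Instrument calibration=8, EF_Pilot data=9) = 9; EF_Data collection = 9+4 = 13
ES_Data cleaning = 8; EF_Data cleaning = 8+4 = 12
ES_Analysis = 8; EF_Analysis = 8+5 = 13
ES_Draft manuscript = max(EF_Instrument calibration=8, EF_Pilot data=9) = 9; EF_Draft manuscript = 9+7 = 16
ES_Internal review = max(EF_Instrument calibration=8, EF_Pilot data=9) = 9; EF_Internal review = 9+11 = 20
ES_Submission = max(EF_Instrument calibration=8, EF_Data collection=13, EF_Data cleaning=12, EF_Analysis=13, EF_Draft manuscript=16, EF_Internal review=20) = 20; EF_Submission = 20+11 = 31
Expected project duration μ = 31 weeks. Critical path: Pilot data → Internal review → Submission.

31 weeks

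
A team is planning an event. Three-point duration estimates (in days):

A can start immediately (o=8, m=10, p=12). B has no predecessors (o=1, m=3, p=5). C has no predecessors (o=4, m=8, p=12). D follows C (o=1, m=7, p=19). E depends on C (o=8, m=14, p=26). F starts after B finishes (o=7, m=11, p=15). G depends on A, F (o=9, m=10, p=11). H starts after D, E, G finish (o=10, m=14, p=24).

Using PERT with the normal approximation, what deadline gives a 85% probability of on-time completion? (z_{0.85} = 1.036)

te_A = (8 + 4·10 + 12)/6 = 60/6 = 10; σ²_A = ((12−8)/6)² = 0.444
te_B = (1 + 4·3 + 5)/6 = 18/6 = 3; σ²_B = ((5−1)/6)² = 0.444
te_C = (4 + 4·8 + 12)/6 = 48/6 = 8; σ²_C = ((12−4)/6)² = 1.778
te_D = (1 + 4·7 + 19)/6 = 48/6 = 8; σ²_D = ((19−1)/6)² = 9.000
te_E = (8 + 4·14 + 26)/6 = 90/6 = 15; σ²_E = ((26−8)/6)² = 9.000
te_F = (7 + 4·11 + 15)/6 = 66/6 = 11; σ²_F = ((15−7)/6)² = 1.778
te_G = (9 + 4·10 + 11)/6 = 60/6 = 10; σ²_G = ((11−9)/6)² = 0.111
te_H = (10 + 4·14 + 24)/6 = 90/6 = 15; σ²_H = ((24−10)/6)² = 5.444

Forward pass:
ES_A = 0; EF_A = 10
ES_B = 0; EF_B = 3
ES_C = 0; EF_C = 8
ES_D = 8; EF_D = 8+8 = 16
ES_E = 8; EF_E = 8+15 = 23
ES_F = 3; EF_F = 3+11 = 14
ES_G = max(EF_A=10, EF_F=14) = 14; EF_G = 14+10 = 24
ES_H = max(EF_D=16, EF_E=23, EF_G=24) = 24; EF_H = 24+15 = 39
Expected project duration μ = 39 days. Critical path: B → F → G → H.

Variance along critical path = 0.444 + 1.778 + 0.111 + 5.444 = 7.778; σ = 2.789 days.
D = μ + z·σ = 39 + 1.036·2.789 = 41.9 days

41.9 days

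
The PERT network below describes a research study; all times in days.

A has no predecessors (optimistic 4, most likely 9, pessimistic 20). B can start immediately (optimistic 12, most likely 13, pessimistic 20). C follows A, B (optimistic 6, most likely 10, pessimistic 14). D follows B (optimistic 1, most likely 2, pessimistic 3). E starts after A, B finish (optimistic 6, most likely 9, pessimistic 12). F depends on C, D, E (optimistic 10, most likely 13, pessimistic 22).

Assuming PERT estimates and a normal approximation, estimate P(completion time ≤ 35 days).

0.138

te_A = (4 + 4·9 + 20)/6 = 60/6 = 10; σ²_A = ((20−4)/6)² = 7.111
te_B = (12 + 4·13 + 20)/6 = 84/6 = 14; σ²_B = ((20−12)/6)² = 1.778
te_C = (6 + 4·10 + 14)/6 = 60/6 = 10; σ²_C = ((14−6)/6)² = 1.778
te_D = (1 + 4·2 + 3)/6 = 12/6 = 2; σ²_D = ((3−1)/6)² = 0.111
te_E = (6 + 4·9 + 12)/6 = 54/6 = 9; σ²_E = ((12−6)/6)² = 1.000
te_F = (10 + 4·13 + 22)/6 = 84/6 = 14; σ²_F = ((22−10)/6)² = 4.000

Forward pass:
ES_A = 0; EF_A = 10
ES_B = 0; EF_B = 14
ES_C = max(EF_A=10, EF_B=14) = 14; EF_C = 14+10 = 24
ES_D = 14; EF_D = 14+2 = 16
ES_E = max(EF_A=10, EF_B=14) = 14; EF_E = 14+9 = 23
ES_F = max(EF_C=24, EF_D=16, EF_E=23) = 24; EF_F = 24+14 = 38
Expected project duration μ = 38 days. Critical path: B → C → F.

Variance along critical path = 1.778 + 1.778 + 4.000 = 7.556; σ = √7.556 = 2.749 days.
Z = (35 − 38) / 2.749 = -1.091
P(T ≤ 35) = Φ(-1.091) ≈ 0.138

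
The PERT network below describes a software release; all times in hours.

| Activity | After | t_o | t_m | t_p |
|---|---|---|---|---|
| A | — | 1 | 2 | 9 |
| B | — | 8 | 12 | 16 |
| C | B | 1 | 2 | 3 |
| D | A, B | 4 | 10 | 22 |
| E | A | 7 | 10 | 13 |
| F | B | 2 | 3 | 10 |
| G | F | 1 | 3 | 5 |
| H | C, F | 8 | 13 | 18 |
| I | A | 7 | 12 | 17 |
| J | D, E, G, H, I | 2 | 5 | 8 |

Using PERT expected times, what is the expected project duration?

te_A = (1 + 4·2 + 9)/6 = 18/6 = 3
te_B = (8 + 4·12 + 16)/6 = 72/6 = 12
te_C = (1 + 4·2 + 3)/6 = 12/6 = 2
te_D = (4 + 4·10 + 22)/6 = 66/6 = 11
te_E = (7 + 4·10 + 13)/6 = 60/6 = 10
te_F = (2 + 4·3 + 10)/6 = 24/6 = 4
te_G = (1 + 4·3 + 5)/6 = 18/6 = 3
te_H = (8 + 4·13 + 18)/6 = 78/6 = 13
te_I = (7 + 4·12 + 17)/6 = 72/6 = 12
te_J = (2 + 4·5 + 8)/6 = 30/6 = 5

Forward pass:
ES_A = 0; EF_A = 3
ES_B = 0; EF_B = 12
ES_C = 12; EF_C = 12+2 = 14
ES_D = max(EF_A=3, EF_B=12) = 12; EF_D = 12+11 = 23
ES_E = 3; EF_E = 3+10 = 13
ES_F = 12; EF_F = 12+4 = 16
ES_G = 16; EF_G = 16+3 = 19
ES_H = max(EF_C=14, EF_F=16) = 16; EF_H = 16+13 = 29
ES_I = 3; EF_I = 3+12 = 15
ES_J = max(EF_D=23, EF_E=13, EF_G=19, EF_H=29, EF_I=15) = 29; EF_J = 29+5 = 34
Expected project duration μ = 34 hours. Critical path: B → F → H → J.

34 hours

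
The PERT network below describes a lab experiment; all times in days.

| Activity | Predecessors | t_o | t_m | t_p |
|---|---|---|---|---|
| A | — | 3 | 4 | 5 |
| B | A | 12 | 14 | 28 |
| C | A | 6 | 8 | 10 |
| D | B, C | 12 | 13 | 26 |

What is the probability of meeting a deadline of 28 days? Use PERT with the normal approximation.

0.025

te_A = (3 + 4·4 + 5)/6 = 24/6 = 4; σ²_A = ((5−3)/6)² = 0.111
te_B = (12 + 4·14 + 28)/6 = 96/6 = 16; σ²_B = ((28−12)/6)² = 7.111
te_C = (6 + 4·8 + 10)/6 = 48/6 = 8; σ²_C = ((10−6)/6)² = 0.444
te_D = (12 + 4·13 + 26)/6 = 90/6 = 15; σ²_D = ((26−12)/6)² = 5.444

Forward pass:
ES_A = 0; EF_A = 4
ES_B = 4; EF_B = 4+16 = 20
ES_C = 4; EF_C = 4+8 = 12
ES_D = max(EF_B=20, EF_C=12) = 20; EF_D = 20+15 = 35
Expected project duration μ = 35 days. Critical path: A → B → D.

Variance along critical path = 0.111 + 7.111 + 5.444 = 12.667; σ = √12.667 = 3.559 days.
Z = (28 − 35) / 3.559 = -1.967
P(T ≤ 28) = Φ(-1.967) ≈ 0.025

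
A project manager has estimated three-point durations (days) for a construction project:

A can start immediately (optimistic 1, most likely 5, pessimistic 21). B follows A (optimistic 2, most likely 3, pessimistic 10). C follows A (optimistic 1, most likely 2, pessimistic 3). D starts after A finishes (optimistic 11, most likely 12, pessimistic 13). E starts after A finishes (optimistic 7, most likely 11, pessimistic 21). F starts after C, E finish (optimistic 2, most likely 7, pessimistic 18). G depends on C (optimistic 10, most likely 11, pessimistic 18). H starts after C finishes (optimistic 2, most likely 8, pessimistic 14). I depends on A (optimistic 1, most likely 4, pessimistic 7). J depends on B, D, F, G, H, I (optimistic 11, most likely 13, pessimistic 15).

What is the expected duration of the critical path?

te_A = (1 + 4·5 + 21)/6 = 42/6 = 7
te_B = (2 + 4·3 + 10)/6 = 24/6 = 4
te_C = (1 + 4·2 + 3)/6 = 12/6 = 2
te_D = (11 + 4·12 + 13)/6 = 72/6 = 12
te_E = (7 + 4·11 + 21)/6 = 72/6 = 12
te_F = (2 + 4·7 + 18)/6 = 48/6 = 8
te_G = (10 + 4·11 + 18)/6 = 72/6 = 12
te_H = (2 + 4·8 + 14)/6 = 48/6 = 8
te_I = (1 + 4·4 + 7)/6 = 24/6 = 4
te_J = (11 + 4·13 + 15)/6 = 78/6 = 13

Forward pass:
ES_A = 0; EF_A = 7
ES_B = 7; EF_B = 7+4 = 11
ES_C = 7; EF_C = 7+2 = 9
ES_D = 7; EF_D = 7+12 = 19
ES_E = 7; EF_E = 7+12 = 19
ES_F = max(EF_C=9, EF_E=19) = 19; EF_F = 19+8 = 27
ES_G = 9; EF_G = 9+12 = 21
ES_H = 9; EF_H = 9+8 = 17
ES_I = 7; EF_I = 7+4 = 11
ES_J = max(EF_B=11, EF_D=19, EF_F=27, EF_G=21, EF_H=17, EF_I=11) = 27; EF_J = 27+13 = 40
Expected project duration μ = 40 days. Critical path: A → E → F → J.

40 days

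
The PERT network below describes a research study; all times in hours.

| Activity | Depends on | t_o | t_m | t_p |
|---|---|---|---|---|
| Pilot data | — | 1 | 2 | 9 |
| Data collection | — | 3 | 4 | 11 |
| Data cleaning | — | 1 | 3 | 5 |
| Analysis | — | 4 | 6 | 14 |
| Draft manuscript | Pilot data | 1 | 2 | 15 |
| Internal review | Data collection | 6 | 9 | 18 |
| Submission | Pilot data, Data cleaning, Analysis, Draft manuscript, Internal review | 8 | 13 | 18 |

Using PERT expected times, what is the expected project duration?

28 hours

te_Pilot data = (1 + 4·2 + 9)/6 = 18/6 = 3
te_Data collection = (3 + 4·4 + 11)/6 = 30/6 = 5
te_Data cleaning = (1 + 4·3 + 5)/6 = 18/6 = 3
te_Analysis = (4 + 4·6 + 14)/6 = 42/6 = 7
te_Draft manuscript = (1 + 4·2 + 15)/6 = 24/6 = 4
te_Internal review = (6 + 4·9 + 18)/6 = 60/6 = 10
te_Submission = (8 + 4·13 + 18)/6 = 78/6 = 13

Forward pass:
ES_Pilot data = 0; EF_Pilot data = 3
ES_Data collection = 0; EF_Data collection = 5
ES_Data cleaning = 0; EF_Data cleaning = 3
ES_Analysis = 0; EF_Analysis = 7
ES_Draft manuscript = 3; EF_Draft manuscript = 3+4 = 7
ES_Internal review = 5; EF_Internal review = 5+10 = 15
ES_Submission = max(EF_Pilot data=3, EF_Data cleaning=3, EF_Analysis=7, EF_Draft manuscript=7, EF_Internal review=15) = 15; EF_Submission = 15+13 = 28
Expected project duration μ = 28 hours. Critical path: Data collection → Internal review → Submission.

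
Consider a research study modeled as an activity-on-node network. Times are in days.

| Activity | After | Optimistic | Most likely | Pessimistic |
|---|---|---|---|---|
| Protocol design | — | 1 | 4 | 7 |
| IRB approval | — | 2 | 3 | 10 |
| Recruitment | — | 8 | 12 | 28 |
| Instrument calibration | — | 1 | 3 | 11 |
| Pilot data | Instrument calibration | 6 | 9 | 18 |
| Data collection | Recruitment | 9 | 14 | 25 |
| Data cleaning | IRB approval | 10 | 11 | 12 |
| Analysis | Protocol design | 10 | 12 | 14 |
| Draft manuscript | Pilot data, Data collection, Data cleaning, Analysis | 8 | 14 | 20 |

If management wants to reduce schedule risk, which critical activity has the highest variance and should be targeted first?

te_Protocol design = (1 + 4·4 + 7)/6 = 24/6 = 4; σ²_Protocol design = ((7−1)/6)² = 1.000
te_IRB approval = (2 + 4·3 + 10)/6 = 24/6 = 4; σ²_IRB approval = ((10−2)/6)² = 1.778
te_Recruitment = (8 + 4·12 + 28)/6 = 84/6 = 14; σ²_Recruitment = ((28−8)/6)² = 11.111
te_Instrument calibration = (1 + 4·3 + 11)/6 = 24/6 = 4; σ²_Instrument calibration = ((11−1)/6)² = 2.778
te_Pilot data = (6 + 4·9 + 18)/6 = 60/6 = 10; σ²_Pilot data = ((18−6)/6)² = 4.000
te_Data collection = (9 + 4·14 + 25)/6 = 90/6 = 15; σ²_Data collection = ((25−9)/6)² = 7.111
te_Data cleaning = (10 + 4·11 + 12)/6 = 66/6 = 11; σ²_Data cleaning = ((12−10)/6)² = 0.111
te_Analysis = (10 + 4·12 + 14)/6 = 72/6 = 12; σ²_Analysis = ((14−10)/6)² = 0.444
te_Draft manuscript = (8 + 4·14 + 20)/6 = 84/6 = 14; σ²_Draft manuscript = ((20−8)/6)² = 4.000

Forward pass:
ES_Protocol design = 0; EF_Protocol design = 4
ES_IRB approval = 0; EF_IRB approval = 4
ES_Recruitment = 0; EF_Recruitment = 14
ES_Instrument calibration = 0; EF_Instrument calibration = 4
ES_Pilot data = 4; EF_Pilot data = 4+10 = 14
ES_Data collection = 14; EF_Data collection = 14+15 = 29
ES_Data cleaning = 4; EF_Data cleaning = 4+11 = 15
ES_Analysis = 4; EF_Analysis = 4+12 = 16
ES_Draft manuscript = max(EF_Pilot data=14, EF_Data collection=29, EF_Data cleaning=15, EF_Analysis=16) = 29; EF_Draft manuscript = 29+14 = 43
Expected project duration μ = 43 days. Critical path: Recruitment → Data collection → Draft manuscript.

Variances on critical path: σ²_Recruitment=11.111, σ²_Data collection=7.111, σ²_Draft manuscript=4.000.
Largest is σ²_Recruitment = 11.111.

Recruitment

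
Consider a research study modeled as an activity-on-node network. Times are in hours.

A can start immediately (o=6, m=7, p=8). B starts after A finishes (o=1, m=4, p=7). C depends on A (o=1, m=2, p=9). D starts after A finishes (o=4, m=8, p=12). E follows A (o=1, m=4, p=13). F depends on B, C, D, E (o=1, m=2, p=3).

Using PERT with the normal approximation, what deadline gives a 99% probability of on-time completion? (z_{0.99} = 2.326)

20.3 hours

te_A = (6 + 4·7 + 8)/6 = 42/6 = 7; σ²_A = ((8−6)/6)² = 0.111
te_B = (1 + 4·4 + 7)/6 = 24/6 = 4; σ²_B = ((7−1)/6)² = 1.000
te_C = (1 + 4·2 + 9)/6 = 18/6 = 3; σ²_C = ((9−1)/6)² = 1.778
te_D = (4 + 4·8 + 12)/6 = 48/6 = 8; σ²_D = ((12−4)/6)² = 1.778
te_E = (1 + 4·4 + 13)/6 = 30/6 = 5; σ²_E = ((13−1)/6)² = 4.000
te_F = (1 + 4·2 + 3)/6 = 12/6 = 2; σ²_F = ((3−1)/6)² = 0.111

Forward pass:
ES_A = 0; EF_A = 7
ES_B = 7; EF_B = 7+4 = 11
ES_C = 7; EF_C = 7+3 = 10
ES_D = 7; EF_D = 7+8 = 15
ES_E = 7; EF_E = 7+5 = 12
ES_F = max(EF_B=11, EF_C=10, EF_D=15, EF_E=12) = 15; EF_F = 15+2 = 17
Expected project duration μ = 17 hours. Critical path: A → D → F.

Variance along critical path = 0.111 + 1.778 + 0.111 = 2.000; σ = 1.414 hours.
D = μ + z·σ = 17 + 2.326·1.414 = 20.3 hours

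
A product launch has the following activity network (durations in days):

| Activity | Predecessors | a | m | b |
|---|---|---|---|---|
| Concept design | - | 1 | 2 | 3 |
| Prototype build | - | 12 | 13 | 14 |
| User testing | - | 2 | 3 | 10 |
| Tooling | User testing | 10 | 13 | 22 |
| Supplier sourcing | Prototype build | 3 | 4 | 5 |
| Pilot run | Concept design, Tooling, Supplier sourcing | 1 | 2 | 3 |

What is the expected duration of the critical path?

te_Concept design = (1 + 4·2 + 3)/6 = 12/6 = 2
te_Prototype build = (12 + 4·13 + 14)/6 = 78/6 = 13
te_User testing = (2 + 4·3 + 10)/6 = 24/6 = 4
te_Tooling = (10 + 4·13 + 22)/6 = 84/6 = 14
te_Supplier sourcing = (3 + 4·4 + 5)/6 = 24/6 = 4
te_Pilot run = (1 + 4·2 + 3)/6 = 12/6 = 2

Forward pass:
ES_Concept design = 0; EF_Concept design = 2
ES_Prototype build = 0; EF_Prototype build = 13
ES_User testing = 0; EF_User testing = 4
ES_Tooling = 4; EF_Tooling = 4+14 = 18
ES_Supplier sourcing = 13; EF_Supplier sourcing = 13+4 = 17
ES_Pilot run = max(EF_Concept design=2, EF_Tooling=18, EF_Supplier sourcing=17) = 18; EF_Pilot run = 18+2 = 20
Expected project duration μ = 20 days. Critical path: User testing → Tooling → Pilot run.

20 days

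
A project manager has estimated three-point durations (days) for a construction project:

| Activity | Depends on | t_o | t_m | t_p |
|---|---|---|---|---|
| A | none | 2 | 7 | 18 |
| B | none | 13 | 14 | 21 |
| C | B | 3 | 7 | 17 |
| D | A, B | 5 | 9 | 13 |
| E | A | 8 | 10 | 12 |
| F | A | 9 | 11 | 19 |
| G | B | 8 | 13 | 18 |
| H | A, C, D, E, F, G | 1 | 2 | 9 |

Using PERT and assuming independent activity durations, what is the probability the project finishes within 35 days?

te_A = (2 + 4·7 + 18)/6 = 48/6 = 8; σ²_A = ((18−2)/6)² = 7.111
te_B = (13 + 4·14 + 21)/6 = 90/6 = 15; σ²_B = ((21−13)/6)² = 1.778
te_C = (3 + 4·7 + 17)/6 = 48/6 = 8; σ²_C = ((17−3)/6)² = 5.444
te_D = (5 + 4·9 + 13)/6 = 54/6 = 9; σ²_D = ((13−5)/6)² = 1.778
te_E = (8 + 4·10 + 12)/6 = 60/6 = 10; σ²_E = ((12−8)/6)² = 0.444
te_F = (9 + 4·11 + 19)/6 = 72/6 = 12; σ²_F = ((19−9)/6)² = 2.778
te_G = (8 + 4·13 + 18)/6 = 78/6 = 13; σ²_G = ((18−8)/6)² = 2.778
te_H = (1 + 4·2 + 9)/6 = 18/6 = 3; σ²_H = ((9−1)/6)² = 1.778

Forward pass:
ES_A = 0; EF_A = 8
ES_B = 0; EF_B = 15
ES_C = 15; EF_C = 15+8 = 23
ES_D = max(EF_A=8, EF_B=15) = 15; EF_D = 15+9 = 24
ES_E = 8; EF_E = 8+10 = 18
ES_F = 8; EF_F = 8+12 = 20
ES_G = 15; EF_G = 15+13 = 28
ES_H = max(EF_A=8, EF_C=23, EF_D=24, EF_E=18, EF_F=20, EF_G=28) = 28; EF_H = 28+3 = 31
Expected project duration μ = 31 days. Critical path: B → G → H.

Variance along critical path = 1.778 + 2.778 + 1.778 = 6.333; σ = √6.333 = 2.517 days.
Z = (35 − 31) / 2.517 = 1.589
P(T ≤ 35) = Φ(1.589) ≈ 0.944

0.944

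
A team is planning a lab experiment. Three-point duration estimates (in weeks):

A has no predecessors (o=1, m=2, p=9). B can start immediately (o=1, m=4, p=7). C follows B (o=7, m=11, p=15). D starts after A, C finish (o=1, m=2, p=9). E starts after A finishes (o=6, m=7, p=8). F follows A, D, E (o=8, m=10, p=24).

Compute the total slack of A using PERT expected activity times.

8 weeks

te_A = (1 + 4·2 + 9)/6 = 18/6 = 3
te_B = (1 + 4·4 + 7)/6 = 24/6 = 4
te_C = (7 + 4·11 + 15)/6 = 66/6 = 11
te_D = (1 + 4·2 + 9)/6 = 18/6 = 3
te_E = (6 + 4·7 + 8)/6 = 42/6 = 7
te_F = (8 + 4·10 + 24)/6 = 72/6 = 12

Forward pass:
ES_A = 0; EF_A = 3
ES_B = 0; EF_B = 4
ES_C = 4; EF_C = 4+11 = 15
ES_D = max(EF_A=3, EF_C=15) = 15; EF_D = 15+3 = 18
ES_E = 3; EF_E = 3+7 = 10
ES_F = max(EF_A=3, EF_D=18, EF_E=10) = 18; EF_F = 18+12 = 30
Expected project duration μ = 30 weeks. Critical path: B → C → D → F.

Backward pass:
LF_F = 30; LS_F = 30−12 = 18
LF_E = LS_F = 18; LS_E = 18−7 = 11
LF_D = LS_F = 18; LS_D = 18−3 = 15
LF_C = LS_D = 15; LS_C = 15−11 = 4
LF_B = LS_C = 4; LS_B = 4−4 = 0
LF_A = min(LS_D=15, LS_E=11, LS_F=18) = 11; LS_A = 11−3 = 8
Slack_A = LS_A − ES_A = 8 − 0 = 8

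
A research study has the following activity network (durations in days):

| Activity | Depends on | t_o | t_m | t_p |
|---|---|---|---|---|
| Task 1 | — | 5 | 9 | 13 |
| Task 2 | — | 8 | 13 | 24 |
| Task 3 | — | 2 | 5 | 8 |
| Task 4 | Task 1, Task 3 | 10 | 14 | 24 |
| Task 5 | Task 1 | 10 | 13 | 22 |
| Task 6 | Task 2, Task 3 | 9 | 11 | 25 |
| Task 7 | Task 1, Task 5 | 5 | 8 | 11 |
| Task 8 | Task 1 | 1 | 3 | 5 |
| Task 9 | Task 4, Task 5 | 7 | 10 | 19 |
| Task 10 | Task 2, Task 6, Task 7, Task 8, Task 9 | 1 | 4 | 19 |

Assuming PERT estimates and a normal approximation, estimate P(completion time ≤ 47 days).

te_Task 1 = (5 + 4·9 + 13)/6 = 54/6 = 9; σ²_Task 1 = ((13−5)/6)² = 1.778
te_Task 2 = (8 + 4·13 + 24)/6 = 84/6 = 14; σ²_Task 2 = ((24−8)/6)² = 7.111
te_Task 3 = (2 + 4·5 + 8)/6 = 30/6 = 5; σ²_Task 3 = ((8−2)/6)² = 1.000
te_Task 4 = (10 + 4·14 + 24)/6 = 90/6 = 15; σ²_Task 4 = ((24−10)/6)² = 5.444
te_Task 5 = (10 + 4·13 + 22)/6 = 84/6 = 14; σ²_Task 5 = ((22−10)/6)² = 4.000
te_Task 6 = (9 + 4·11 + 25)/6 = 78/6 = 13; σ²_Task 6 = ((25−9)/6)² = 7.111
te_Task 7 = (5 + 4·8 + 11)/6 = 48/6 = 8; σ²_Task 7 = ((11−5)/6)² = 1.000
te_Task 8 = (1 + 4·3 + 5)/6 = 18/6 = 3; σ²_Task 8 = ((5−1)/6)² = 0.444
te_Task 9 = (7 + 4·10 + 19)/6 = 66/6 = 11; σ²_Task 9 = ((19−7)/6)² = 4.000
te_Task 10 = (1 + 4·4 + 19)/6 = 36/6 = 6; σ²_Task 10 = ((19−1)/6)² = 9.000

Forward pass:
ES_Task 1 = 0; EF_Task 1 = 9
ES_Task 2 = 0; EF_Task 2 = 14
ES_Task 3 = 0; EF_Task 3 = 5
ES_Task 4 = max(EF_Task 1=9, EF_Task 3=5) = 9; EF_Task 4 = 9+15 = 24
ES_Task 5 = 9; EF_Task 5 = 9+14 = 23
ES_Task 6 = max(EF_Task 2=14, EF_Task 3=5) = 14; EF_Task 6 = 14+13 = 27
ES_Task 7 = max(EF_Task 1=9, EF_Task 5=23) = 23; EF_Task 7 = 23+8 = 31
ES_Task 8 = 9; EF_Task 8 = 9+3 = 12
ES_Task 9 = max(EF_Task 4=24, EF_Task 5=23) = 24; EF_Task 9 = 24+11 = 35
ES_Task 10 = max(EF_Task 2=14, EF_Task 6=27, EF_Task 7=31, EF_Task 8=12, EF_Task 9=35) = 35; EF_Task 10 = 35+6 = 41
Expected project duration μ = 41 days. Critical path: Task 1 → Task 4 → Task 9 → Task 10.

Variance along critical path = 1.778 + 5.444 + 4.000 + 9.000 = 20.222; σ = √20.222 = 4.497 days.
Z = (47 − 41) / 4.497 = 1.334
P(T ≤ 47) = Φ(1.334) ≈ 0.909

0.909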